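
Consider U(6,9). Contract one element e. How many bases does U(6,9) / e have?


Contracting e from U(6,9) gives U(5,8).
Bases of U(5,8) = C(8,5) = 56.

56


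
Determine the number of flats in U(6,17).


Flats of U(6,17): every subset of size < 6 is a flat, plus E itself.
Count = (17 choose 0) + (17 choose 1) + (17 choose 2) + (17 choose 3) + (17 choose 4) + (17 choose 5) + 1
     = 1 + 17 + 136 + 680 + 2380 + 6188 + 1
     = 9403.

9403


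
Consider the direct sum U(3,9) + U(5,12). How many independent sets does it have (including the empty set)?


For a direct sum, |I(M1+M2)| = |I(M1)| * |I(M2)|.
|I(U(3,9))| = sum C(9,k) for k=0..3 = 130.
|I(U(5,12))| = sum C(12,k) for k=0..5 = 1586.
Total = 130 * 1586 = 206180.

206180


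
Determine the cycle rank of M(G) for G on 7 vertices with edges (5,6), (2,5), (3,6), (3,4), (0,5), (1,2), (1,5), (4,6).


Cycle rank (nullity) = |E| - r(M) = |E| - (|V| - c).
|E| = 8, |V| = 7, c = 1.
Nullity = 8 - (7 - 1) = 8 - 6 = 2.

2


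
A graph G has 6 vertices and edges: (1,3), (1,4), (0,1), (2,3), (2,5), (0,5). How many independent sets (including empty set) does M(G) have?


An independent set in a graphic matroid is an acyclic edge subset.
G has 6 vertices and 6 edges.
Enumerate all 2^6 = 64 subsets, checking for acyclicity.
Total independent sets = 62.

62


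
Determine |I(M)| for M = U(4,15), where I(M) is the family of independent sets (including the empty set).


Independent sets of U(4,15) are all subsets of size <= 4.
Count = C(15,0) + C(15,1) + C(15,2) + C(15,3) + C(15,4)
     = 1 + 15 + 105 + 455 + 1365
     = 1941.

1941


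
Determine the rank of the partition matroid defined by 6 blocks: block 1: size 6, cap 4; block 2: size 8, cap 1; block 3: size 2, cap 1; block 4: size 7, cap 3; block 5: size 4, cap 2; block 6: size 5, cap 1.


Rank of a partition matroid = sum of min(|Si|, ci) for each block.
= min(6,4) + min(8,1) + min(2,1) + min(7,3) + min(4,2) + min(5,1)
= 4 + 1 + 1 + 3 + 2 + 1
= 12.

12


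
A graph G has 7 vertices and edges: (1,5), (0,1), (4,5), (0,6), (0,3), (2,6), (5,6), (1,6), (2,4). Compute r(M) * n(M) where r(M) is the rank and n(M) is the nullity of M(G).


r(M) = |V| - c = 7 - 1 = 6.
nullity = |E| - r(M) = 9 - 6 = 3.
Product = 6 * 3 = 18.

18


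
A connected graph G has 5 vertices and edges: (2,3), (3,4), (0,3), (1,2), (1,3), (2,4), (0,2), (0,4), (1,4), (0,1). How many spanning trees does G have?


By Kirchhoff's matrix tree theorem, the number of spanning trees equals
the determinant of any cofactor of the Laplacian matrix L.
G has 5 vertices and 10 edges.
Computing the (4 x 4) cofactor determinant gives 125.

125


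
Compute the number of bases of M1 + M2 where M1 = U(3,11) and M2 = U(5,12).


Bases of a direct sum M1 + M2: |B| = |B(M1)| * |B(M2)|.
|B(U(3,11))| = C(11,3) = 165.
|B(U(5,12))| = C(12,5) = 792.
Total bases = 165 * 792 = 130680.

130680


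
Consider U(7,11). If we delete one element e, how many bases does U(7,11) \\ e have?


Deleting e from U(7,11) gives U(7,10) since n > r.
Bases of U(7,10) = (10 choose 7) = 120.

120


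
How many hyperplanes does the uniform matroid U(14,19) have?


Hyperplanes of U(14,19) are flats of rank 13.
In a uniform matroid, these are exactly the (13)-element subsets.
Count = C(19,13) = 19! / (13! * 6!) = 27132.

27132


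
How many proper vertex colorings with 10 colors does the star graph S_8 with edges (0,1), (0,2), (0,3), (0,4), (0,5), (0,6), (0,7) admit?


P(tree, k) = k * (k-1)^(7) for any tree on 8 vertices.
P(10) = 10 * 9^7 = 10 * 4782969 = 47829690.

47829690


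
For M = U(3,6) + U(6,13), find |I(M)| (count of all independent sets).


For a direct sum, |I(M1+M2)| = |I(M1)| * |I(M2)|.
|I(U(3,6))| = sum C(6,k) for k=0..3 = 42.
|I(U(6,13))| = sum C(13,k) for k=0..6 = 4096.
Total = 42 * 4096 = 172032.

172032


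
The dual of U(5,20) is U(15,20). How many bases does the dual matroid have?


The dual of U(r,n) is U(n-r, n) = U(15,20).
Bases of U(15,20) are all (15)-element subsets.
|B(M*)| = C(20,15) = 20! / (15! * 5!) = 15504.

15504


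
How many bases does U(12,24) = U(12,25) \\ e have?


Deleting e from U(12,25) gives U(12,24) since n > r.
Bases of U(12,24) = C(24,12) = 24! / (12! * 12!) = 2704156.

2704156


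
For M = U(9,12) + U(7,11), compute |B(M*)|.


(M1+M2)* = M1* + M2*.
M1* = U(3,12), bases: C(12,3) = 220.
M2* = U(4,11), bases: C(11,4) = 330.
|B(M*)| = 220 * 330 = 72600.

72600


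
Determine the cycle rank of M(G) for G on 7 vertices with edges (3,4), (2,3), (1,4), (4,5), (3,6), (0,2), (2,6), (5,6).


Cycle rank (nullity) = |E| - r(M) = |E| - (|V| - c).
|E| = 8, |V| = 7, c = 1.
Nullity = 8 - (7 - 1) = 8 - 6 = 2.

2


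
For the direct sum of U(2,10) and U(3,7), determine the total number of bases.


Bases of a direct sum M1 + M2: |B| = |B(M1)| * |B(M2)|.
|B(U(2,10))| = C(10,2) = 45.
|B(U(3,7))| = C(7,3) = 35.
Total bases = 45 * 35 = 1575.

1575


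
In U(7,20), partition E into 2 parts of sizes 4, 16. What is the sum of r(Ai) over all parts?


r(Ai) = min(|Ai|, 7) for each part.
Sum = min(4,7) + min(16,7)
    = 4 + 7
    = 11.

11


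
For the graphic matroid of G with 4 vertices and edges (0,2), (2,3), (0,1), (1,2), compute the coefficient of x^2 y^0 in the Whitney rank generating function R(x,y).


R(x,y) = sum over A in 2^E of x^(r(E)-r(A)) * y^(|A|-r(A)).
G has 4 vertices, 4 edges. r(E) = 3.
Enumerate all 2^4 = 16 subsets.
Count subsets with r(E)-r(A)=2 and |A|-r(A)=0: 4.

4


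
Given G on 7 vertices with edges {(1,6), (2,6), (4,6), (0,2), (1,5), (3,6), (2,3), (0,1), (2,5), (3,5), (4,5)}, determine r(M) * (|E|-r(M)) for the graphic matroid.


r(M) = |V| - c = 7 - 1 = 6.
nullity = |E| - r(M) = 11 - 6 = 5.
Product = 6 * 5 = 30.

30


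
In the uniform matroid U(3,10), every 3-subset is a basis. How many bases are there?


Bases of U(3,10) are all 3-element subsets of the 10-element ground set.
Number of bases = C(10,3).
C(10,3) = (10 * 9 * 8) / (1 * 2 * 3) = 120.

120


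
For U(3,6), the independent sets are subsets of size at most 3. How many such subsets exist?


Independent sets of U(3,6) are all subsets of size <= 3.
Count = (6 choose 0) + (6 choose 1) + (6 choose 2) + (6 choose 3)
     = 1 + 6 + 15 + 20
     = 42.

42


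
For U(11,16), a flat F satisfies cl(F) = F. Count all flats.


Flats of U(11,16): every subset of size < 11 is a flat, plus E itself.
Count = (16 choose 0) + (16 choose 1) + (16 choose 2) + (16 choose 3) + (16 choose 4) + (16 choose 5) + (16 choose 6) + (16 choose 7) + (16 choose 8) + (16 choose 9) + (16 choose 10) + 1
     = 1 + 16 + 120 + 560 + 1820 + 4368 + 8008 + 11440 + 12870 + 11440 + 8008 + 1
     = 58652.

58652


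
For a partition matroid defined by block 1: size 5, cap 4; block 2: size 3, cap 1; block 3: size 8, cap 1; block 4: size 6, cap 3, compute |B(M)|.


A basis picks exactly ci elements from block i.
Number of bases = product of C(|Si|, ci).
= C(5,4) * C(3,1) * C(8,1) * C(6,3)
= 5 * 3 * 8 * 20
= 2400.

2400


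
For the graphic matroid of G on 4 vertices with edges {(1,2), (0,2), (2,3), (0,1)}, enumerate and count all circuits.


A circuit in a graphic matroid = edge set of a simple cycle.
G has 4 vertices and 4 edges.
Enumerating all minimal edge subsets forming cycles...
Total circuits found: 1.

1


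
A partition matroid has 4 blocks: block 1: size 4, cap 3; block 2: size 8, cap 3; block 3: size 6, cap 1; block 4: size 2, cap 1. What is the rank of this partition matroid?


Rank of a partition matroid = sum of min(|Si|, ci) for each block.
= min(4,3) + min(8,3) + min(6,1) + min(2,1)
= 3 + 3 + 1 + 1
= 8.

8


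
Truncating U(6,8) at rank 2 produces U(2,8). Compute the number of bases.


Truncating U(6,8) to rank 2 gives U(2,8).
Bases of U(2,8) are all 2-element subsets of 8 elements.
Number of bases = (8 choose 2) = 28.

28


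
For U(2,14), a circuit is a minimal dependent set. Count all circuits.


In U(2,14), circuits are the (3)-element subsets.
Any set of 3 elements is dependent, and removing any one element gives
an independent set of size 2, so it is a minimal dependent set.
Number of circuits = C(14,3) = 14! / (3! * 11!) = 364.

364


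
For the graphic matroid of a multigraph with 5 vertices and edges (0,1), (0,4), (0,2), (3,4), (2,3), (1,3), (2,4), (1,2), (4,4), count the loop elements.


In a graphic matroid, a loop is a self-loop edge (u,u) with rank 0.
Examining all 9 edges for self-loops...
Self-loops found: (4,4)
Number of loops = 1.

1


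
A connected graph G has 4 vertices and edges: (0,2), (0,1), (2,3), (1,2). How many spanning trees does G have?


By Kirchhoff's matrix tree theorem, the number of spanning trees equals
the determinant of any cofactor of the Laplacian matrix L.
G has 4 vertices and 4 edges.
Computing the (3 x 3) cofactor determinant gives 3.

3


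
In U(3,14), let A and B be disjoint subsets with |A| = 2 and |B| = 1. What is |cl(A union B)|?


|A union B| = 2 + 1 = 3 (disjoint).
In U(3,14), cl(S) = S if |S| < 3, else cl(S) = E.
Since 3 >= 3, cl(A union B) = E.
|cl(A union B)| = 14.

14


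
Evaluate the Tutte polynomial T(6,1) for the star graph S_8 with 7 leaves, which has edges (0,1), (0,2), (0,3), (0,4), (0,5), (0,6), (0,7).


A star on 8 vertices is a tree with 7 edges.
T(x,y) = x^(7) for any tree.
T(6,1) = 6^7 = 279936.

279936


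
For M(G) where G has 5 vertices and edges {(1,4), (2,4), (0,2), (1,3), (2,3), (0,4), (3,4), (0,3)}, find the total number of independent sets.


An independent set in a graphic matroid is an acyclic edge subset.
G has 5 vertices and 8 edges.
Enumerate all 2^8 = 256 subsets, checking for acyclicity.
Total independent sets = 128.

128


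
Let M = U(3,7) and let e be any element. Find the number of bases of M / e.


Contracting e from U(3,7) gives U(2,6).
Bases of U(2,6) = (6 choose 2) = 15.

15


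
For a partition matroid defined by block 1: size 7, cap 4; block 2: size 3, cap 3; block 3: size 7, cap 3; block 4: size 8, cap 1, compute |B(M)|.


A basis picks exactly ci elements from block i.
Number of bases = product of C(|Si|, ci).
= C(7,4) * C(3,3) * C(7,3) * C(8,1)
= 35 * 1 * 35 * 8
= 9800.

9800


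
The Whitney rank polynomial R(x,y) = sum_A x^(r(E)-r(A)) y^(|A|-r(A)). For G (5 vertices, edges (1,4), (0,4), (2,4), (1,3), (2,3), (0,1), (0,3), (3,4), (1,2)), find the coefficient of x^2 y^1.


R(x,y) = sum over A in 2^E of x^(r(E)-r(A)) * y^(|A|-r(A)).
G has 5 vertices, 9 edges. r(E) = 4.
Enumerate all 2^9 = 512 subsets.
Count subsets with r(E)-r(A)=2 and |A|-r(A)=1: 7.

7


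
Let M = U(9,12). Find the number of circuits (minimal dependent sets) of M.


In U(9,12), circuits are the (10)-element subsets.
Any set of 10 elements is dependent, and removing any one element gives
an independent set of size 9, so it is a minimal dependent set.
Number of circuits = (12 choose 10) = 66.

66


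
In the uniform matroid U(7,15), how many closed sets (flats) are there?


Flats of U(7,15): every subset of size < 7 is a flat, plus E itself.
Count = C(15,0) + C(15,1) + C(15,2) + C(15,3) + C(15,4) + C(15,5) + C(15,6) + 1
     = 1 + 15 + 105 + 455 + 1365 + 3003 + 5005 + 1
     = 9950.

9950


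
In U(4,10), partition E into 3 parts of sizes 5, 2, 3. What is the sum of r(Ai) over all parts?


r(Ai) = min(|Ai|, 4) for each part.
Sum = min(5,4) + min(2,4) + min(3,4)
    = 4 + 2 + 3
    = 9.

9


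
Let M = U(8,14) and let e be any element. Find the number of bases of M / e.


Contracting e from U(8,14) gives U(7,13).
Bases of U(7,13) = C(13,7) = 13! / (7! * 6!) = 1716.

1716


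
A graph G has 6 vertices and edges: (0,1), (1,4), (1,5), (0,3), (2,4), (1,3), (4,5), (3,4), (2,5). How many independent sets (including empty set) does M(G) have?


An independent set in a graphic matroid is an acyclic edge subset.
G has 6 vertices and 9 edges.
Enumerate all 2^9 = 512 subsets, checking for acyclicity.
Total independent sets = 280.

280


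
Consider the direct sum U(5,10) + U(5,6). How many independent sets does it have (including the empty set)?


For a direct sum, |I(M1+M2)| = |I(M1)| * |I(M2)|.
|I(U(5,10))| = sum C(10,k) for k=0..5 = 638.
|I(U(5,6))| = sum C(6,k) for k=0..5 = 63.
Total = 638 * 63 = 40194.

40194


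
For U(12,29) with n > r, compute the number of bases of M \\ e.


Deleting e from U(12,29) gives U(12,28) since n > r.
Bases of U(12,28) = (28 choose 12) = 30421755.

30421755


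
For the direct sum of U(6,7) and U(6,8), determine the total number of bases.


Bases of a direct sum M1 + M2: |B| = |B(M1)| * |B(M2)|.
|B(U(6,7))| = C(7,6) = 7.
|B(U(6,8))| = C(8,6) = 28.
Total bases = 7 * 28 = 196.

196


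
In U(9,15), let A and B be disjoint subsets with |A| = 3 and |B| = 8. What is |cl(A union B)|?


|A union B| = 3 + 8 = 11 (disjoint).
In U(9,15), cl(S) = S if |S| < 9, else cl(S) = E.
Since 11 >= 9, cl(A union B) = E.
|cl(A union B)| = 15.

15


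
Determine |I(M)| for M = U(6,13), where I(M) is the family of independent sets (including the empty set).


Independent sets of U(6,13) are all subsets of size <= 6.
Count = (13 choose 0) + (13 choose 1) + (13 choose 2) + (13 choose 3) + (13 choose 4) + (13 choose 5) + (13 choose 6)
     = 1 + 13 + 78 + 286 + 715 + 1287 + 1716
     = 4096.

4096


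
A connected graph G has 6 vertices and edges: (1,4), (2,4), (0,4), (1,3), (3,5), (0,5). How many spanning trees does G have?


By Kirchhoff's matrix tree theorem, the number of spanning trees equals
the determinant of any cofactor of the Laplacian matrix L.
G has 6 vertices and 6 edges.
Computing the (5 x 5) cofactor determinant gives 5.

5


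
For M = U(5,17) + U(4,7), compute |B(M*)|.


(M1+M2)* = M1* + M2*.
M1* = U(12,17), bases: C(17,12) = 6188.
M2* = U(3,7), bases: C(7,3) = 35.
|B(M*)| = 6188 * 35 = 216580.

216580


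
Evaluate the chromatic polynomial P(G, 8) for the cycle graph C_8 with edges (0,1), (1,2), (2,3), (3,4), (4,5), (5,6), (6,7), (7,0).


P(C_8, k) = (k-1)^8 + (-1)^8*(k-1).
P(8) = (7)^8 + 7
= 5764801 + 7 = 5764808.

5764808


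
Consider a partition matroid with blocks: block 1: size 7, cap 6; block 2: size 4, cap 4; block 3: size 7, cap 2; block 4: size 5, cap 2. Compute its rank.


Rank of a partition matroid = sum of min(|Si|, ci) for each block.
= min(7,6) + min(4,4) + min(7,2) + min(5,2)
= 6 + 4 + 2 + 2
= 14.

14


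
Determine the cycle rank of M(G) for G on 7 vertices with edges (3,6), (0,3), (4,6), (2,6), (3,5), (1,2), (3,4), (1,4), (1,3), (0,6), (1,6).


Cycle rank (nullity) = |E| - r(M) = |E| - (|V| - c).
|E| = 11, |V| = 7, c = 1.
Nullity = 11 - (7 - 1) = 11 - 6 = 5.

5


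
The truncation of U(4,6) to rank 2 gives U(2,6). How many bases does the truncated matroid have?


Truncating U(4,6) to rank 2 gives U(2,6).
Bases of U(2,6) are all 2-element subsets of 6 elements.
Number of bases = (6 choose 2) = 15.

15


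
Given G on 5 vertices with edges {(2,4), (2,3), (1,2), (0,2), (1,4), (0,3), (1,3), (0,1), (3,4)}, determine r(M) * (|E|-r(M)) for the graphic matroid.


r(M) = |V| - c = 5 - 1 = 4.
nullity = |E| - r(M) = 9 - 4 = 5.
Product = 4 * 5 = 20.

20


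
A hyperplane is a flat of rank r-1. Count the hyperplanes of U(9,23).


Hyperplanes of U(9,23) are flats of rank 8.
In a uniform matroid, these are exactly the (8)-element subsets.
Count = C(23,8) = 23! / (8! * 15!) = 490314.

490314


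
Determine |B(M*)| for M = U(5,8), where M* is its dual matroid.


The dual of U(r,n) is U(n-r, n) = U(3,8).
Bases of U(3,8) are all (3)-element subsets.
|B(M*)| = C(8,3) = (8 * 7 * 6) / (1 * 2 * 3) = 56.

56


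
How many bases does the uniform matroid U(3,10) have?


Bases of U(3,10) are all 3-element subsets of the 10-element ground set.
Number of bases = C(10,3).
C(10,3) = 10! / (3! * 7!) = 120.

120


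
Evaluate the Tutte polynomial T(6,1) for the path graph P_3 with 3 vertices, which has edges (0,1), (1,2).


A path on 3 vertices is a tree with 2 edges.
T(x,y) = x^(2) for any tree.
T(6,1) = 6^2 = 36.

36


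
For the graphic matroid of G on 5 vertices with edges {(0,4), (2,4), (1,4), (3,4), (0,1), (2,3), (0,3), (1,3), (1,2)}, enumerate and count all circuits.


A circuit in a graphic matroid = edge set of a simple cycle.
G has 5 vertices and 9 edges.
Enumerating all minimal edge subsets forming cycles...
Total circuits found: 22.

22


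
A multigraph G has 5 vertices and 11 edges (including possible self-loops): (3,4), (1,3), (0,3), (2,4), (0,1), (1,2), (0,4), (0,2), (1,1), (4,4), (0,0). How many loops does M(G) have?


In a graphic matroid, a loop is a self-loop edge (u,u) with rank 0.
Examining all 11 edges for self-loops...
Self-loops found: (1,1), (4,4), (0,0)
Number of loops = 3.

3


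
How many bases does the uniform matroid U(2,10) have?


Bases of U(2,10) are all 2-element subsets of the 10-element ground set.
Number of bases = C(10,2).
(10 choose 2) = 45.

45


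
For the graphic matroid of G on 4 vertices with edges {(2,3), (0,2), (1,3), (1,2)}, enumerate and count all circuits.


A circuit in a graphic matroid = edge set of a simple cycle.
G has 4 vertices and 4 edges.
Enumerating all minimal edge subsets forming cycles...
Total circuits found: 1.

1


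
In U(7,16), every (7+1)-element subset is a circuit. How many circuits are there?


In U(7,16), circuits are the (8)-element subsets.
Any set of 8 elements is dependent, and removing any one element gives
an independent set of size 7, so it is a minimal dependent set.
Number of circuits = (16 choose 8) = 12870.

12870


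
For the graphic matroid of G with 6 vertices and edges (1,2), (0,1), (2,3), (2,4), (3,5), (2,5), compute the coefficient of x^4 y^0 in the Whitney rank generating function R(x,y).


R(x,y) = sum over A in 2^E of x^(r(E)-r(A)) * y^(|A|-r(A)).
G has 6 vertices, 6 edges. r(E) = 5.
Enumerate all 2^6 = 64 subsets.
Count subsets with r(E)-r(A)=4 and |A|-r(A)=0: 6.

6


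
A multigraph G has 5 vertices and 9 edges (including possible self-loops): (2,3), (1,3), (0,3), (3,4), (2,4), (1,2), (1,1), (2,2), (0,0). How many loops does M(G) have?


In a graphic matroid, a loop is a self-loop edge (u,u) with rank 0.
Examining all 9 edges for self-loops...
Self-loops found: (1,1), (2,2), (0,0)
Number of loops = 3.

3


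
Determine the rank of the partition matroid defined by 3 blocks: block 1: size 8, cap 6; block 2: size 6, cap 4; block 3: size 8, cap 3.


Rank of a partition matroid = sum of min(|Si|, ci) for each block.
= min(8,6) + min(6,4) + min(8,3)
= 6 + 4 + 3
= 13.

13


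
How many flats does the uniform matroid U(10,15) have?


Flats of U(10,15): every subset of size < 10 is a flat, plus E itself.
Count = (15 choose 0) + (15 choose 1) + (15 choose 2) + (15 choose 3) + (15 choose 4) + (15 choose 5) + (15 choose 6) + (15 choose 7) + (15 choose 8) + (15 choose 9) + 1
     = 1 + 15 + 105 + 455 + 1365 + 3003 + 5005 + 6435 + 6435 + 5005 + 1
     = 27825.

27825


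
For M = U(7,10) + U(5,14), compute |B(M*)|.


(M1+M2)* = M1* + M2*.
M1* = U(3,10), bases: C(10,3) = 120.
M2* = U(9,14), bases: C(14,9) = 2002.
|B(M*)| = 120 * 2002 = 240240.

240240


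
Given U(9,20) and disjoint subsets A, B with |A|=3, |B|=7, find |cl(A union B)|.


|A union B| = 3 + 7 = 10 (disjoint).
In U(9,20), cl(S) = S if |S| < 9, else cl(S) = E.
Since 10 >= 9, cl(A union B) = E.
|cl(A union B)| = 20.

20


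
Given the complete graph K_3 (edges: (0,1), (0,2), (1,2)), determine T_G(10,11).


T(K_3; x,y) = x^2 + x + y.
T(10,11) = 100 + 10 + 11 = 121.

121


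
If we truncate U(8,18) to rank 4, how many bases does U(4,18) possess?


Truncating U(8,18) to rank 4 gives U(4,18).
Bases of U(4,18) are all 4-element subsets of 18 elements.
Number of bases = (18 choose 4) = 3060.

3060


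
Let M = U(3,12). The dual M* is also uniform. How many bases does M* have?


The dual of U(r,n) is U(n-r, n) = U(9,12).
Bases of U(9,12) are all (9)-element subsets.
|B(M*)| = C(12,9) = 12! / (9! * 3!) = 220.

220


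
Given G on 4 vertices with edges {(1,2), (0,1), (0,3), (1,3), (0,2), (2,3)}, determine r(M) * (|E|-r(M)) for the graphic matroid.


r(M) = |V| - c = 4 - 1 = 3.
nullity = |E| - r(M) = 6 - 3 = 3.
Product = 3 * 3 = 9.

9


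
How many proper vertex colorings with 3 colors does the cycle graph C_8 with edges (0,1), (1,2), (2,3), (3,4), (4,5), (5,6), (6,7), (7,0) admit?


P(C_8, k) = (k-1)^8 + (-1)^8*(k-1).
P(3) = (2)^8 + 2
= 256 + 2 = 258.

258


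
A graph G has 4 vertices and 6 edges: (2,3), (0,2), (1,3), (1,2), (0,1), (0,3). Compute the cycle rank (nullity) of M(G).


Cycle rank (nullity) = |E| - r(M) = |E| - (|V| - c).
|E| = 6, |V| = 4, c = 1.
Nullity = 6 - (4 - 1) = 6 - 3 = 3.

3


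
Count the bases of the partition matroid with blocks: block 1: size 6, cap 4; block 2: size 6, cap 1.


A basis picks exactly ci elements from block i.
Number of bases = product of C(|Si|, ci).
= C(6,4) * C(6,1)
= 15 * 6
= 90.

90


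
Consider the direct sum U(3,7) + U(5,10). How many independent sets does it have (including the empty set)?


For a direct sum, |I(M1+M2)| = |I(M1)| * |I(M2)|.
|I(U(3,7))| = sum C(7,k) for k=0..3 = 64.
|I(U(5,10))| = sum C(10,k) for k=0..5 = 638.
Total = 64 * 638 = 40832.

40832


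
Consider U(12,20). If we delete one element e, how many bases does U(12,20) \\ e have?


Deleting e from U(12,20) gives U(12,19) since n > r.
Bases of U(12,19) = C(19,12) = 19! / (12! * 7!) = 50388.

50388


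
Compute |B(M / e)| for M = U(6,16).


Contracting e from U(6,16) gives U(5,15).
Bases of U(5,15) = C(15,5) = 15! / (5! * 10!) = 3003.

3003


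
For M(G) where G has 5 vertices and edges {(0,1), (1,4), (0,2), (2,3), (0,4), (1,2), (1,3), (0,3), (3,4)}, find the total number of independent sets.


An independent set in a graphic matroid is an acyclic edge subset.
G has 5 vertices and 9 edges.
Enumerate all 2^9 = 512 subsets, checking for acyclicity.
Total independent sets = 198.

198


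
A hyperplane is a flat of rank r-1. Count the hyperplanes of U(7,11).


Hyperplanes of U(7,11) are flats of rank 6.
In a uniform matroid, these are exactly the (6)-element subsets.
Count = C(11,6) = 11! / (6! * 5!) = 462.

462


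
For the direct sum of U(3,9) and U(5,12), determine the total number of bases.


Bases of a direct sum M1 + M2: |B| = |B(M1)| * |B(M2)|.
|B(U(3,9))| = C(9,3) = 84.
|B(U(5,12))| = C(12,5) = 792.
Total bases = 84 * 792 = 66528.

66528


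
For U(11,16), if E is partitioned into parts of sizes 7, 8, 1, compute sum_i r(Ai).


r(Ai) = min(|Ai|, 11) for each part.
Sum = min(7,11) + min(8,11) + min(1,11)
    = 7 + 8 + 1
    = 16.

16


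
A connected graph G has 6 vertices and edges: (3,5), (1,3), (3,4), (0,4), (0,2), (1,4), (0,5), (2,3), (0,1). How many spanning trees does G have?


By Kirchhoff's matrix tree theorem, the number of spanning trees equals
the determinant of any cofactor of the Laplacian matrix L.
G has 6 vertices and 9 edges.
Computing the (5 x 5) cofactor determinant gives 64.

64


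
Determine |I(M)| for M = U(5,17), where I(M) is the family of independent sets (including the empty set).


Independent sets of U(5,17) are all subsets of size <= 5.
Count = (17 choose 0) + (17 choose 1) + (17 choose 2) + (17 choose 3) + (17 choose 4) + (17 choose 5)
     = 1 + 17 + 136 + 680 + 2380 + 6188
     = 9402.

9402


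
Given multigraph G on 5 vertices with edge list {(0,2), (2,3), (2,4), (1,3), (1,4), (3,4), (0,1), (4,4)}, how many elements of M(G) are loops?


In a graphic matroid, a loop is a self-loop edge (u,u) with rank 0.
Examining all 8 edges for self-loops...
Self-loops found: (4,4)
Number of loops = 1.

1


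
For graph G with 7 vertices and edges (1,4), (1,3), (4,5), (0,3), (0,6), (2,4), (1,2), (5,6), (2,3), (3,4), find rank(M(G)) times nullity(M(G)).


r(M) = |V| - c = 7 - 1 = 6.
nullity = |E| - r(M) = 10 - 6 = 4.
Product = 6 * 4 = 24.

24


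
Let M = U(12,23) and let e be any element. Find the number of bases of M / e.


Contracting e from U(12,23) gives U(11,22).
Bases of U(11,22) = (22 choose 11) = 705432.

705432


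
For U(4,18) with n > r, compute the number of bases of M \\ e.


Deleting e from U(4,18) gives U(4,17) since n > r.
Bases of U(4,17) = C(17,4) = (17 * 16 * 15 * 14) / (1 * 2 * 3 * 4) = 2380.

2380


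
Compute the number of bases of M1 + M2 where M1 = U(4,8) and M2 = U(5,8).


Bases of a direct sum M1 + M2: |B| = |B(M1)| * |B(M2)|.
|B(U(4,8))| = C(8,4) = 70.
|B(U(5,8))| = C(8,5) = 56.
Total bases = 70 * 56 = 3920.

3920


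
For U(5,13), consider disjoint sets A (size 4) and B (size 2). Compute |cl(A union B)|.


|A union B| = 4 + 2 = 6 (disjoint).
In U(5,13), cl(S) = S if |S| < 5, else cl(S) = E.
Since 6 >= 5, cl(A union B) = E.
|cl(A union B)| = 13.

13


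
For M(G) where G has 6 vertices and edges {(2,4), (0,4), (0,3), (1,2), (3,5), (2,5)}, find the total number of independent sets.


An independent set in a graphic matroid is an acyclic edge subset.
G has 6 vertices and 6 edges.
Enumerate all 2^6 = 64 subsets, checking for acyclicity.
Total independent sets = 62.

62


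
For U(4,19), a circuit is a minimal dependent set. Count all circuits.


In U(4,19), circuits are the (5)-element subsets.
Any set of 5 elements is dependent, and removing any one element gives
an independent set of size 4, so it is a minimal dependent set.
Number of circuits = C(19,5) = 11628.

11628


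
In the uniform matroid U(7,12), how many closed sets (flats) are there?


Flats of U(7,12): every subset of size < 7 is a flat, plus E itself.
Count = (12 choose 0) + (12 choose 1) + (12 choose 2) + (12 choose 3) + (12 choose 4) + (12 choose 5) + (12 choose 6) + 1
     = 1 + 12 + 66 + 220 + 495 + 792 + 924 + 1
     = 2511.

2511


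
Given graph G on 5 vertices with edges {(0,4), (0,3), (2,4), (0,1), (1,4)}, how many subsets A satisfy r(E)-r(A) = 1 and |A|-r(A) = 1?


R(x,y) = sum over A in 2^E of x^(r(E)-r(A)) * y^(|A|-r(A)).
G has 5 vertices, 5 edges. r(E) = 4.
Enumerate all 2^5 = 32 subsets.
Count subsets with r(E)-r(A)=1 and |A|-r(A)=1: 2.

2


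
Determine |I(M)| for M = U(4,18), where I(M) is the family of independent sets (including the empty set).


Independent sets of U(4,18) are all subsets of size <= 4.
Count = (18 choose 0) + (18 choose 1) + (18 choose 2) + (18 choose 3) + (18 choose 4)
     = 1 + 18 + 153 + 816 + 3060
     = 4048.

4048


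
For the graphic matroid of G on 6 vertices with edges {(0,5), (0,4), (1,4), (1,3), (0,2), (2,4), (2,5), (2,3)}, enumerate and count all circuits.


A circuit in a graphic matroid = edge set of a simple cycle.
G has 6 vertices and 8 edges.
Enumerating all minimal edge subsets forming cycles...
Total circuits found: 6.

6


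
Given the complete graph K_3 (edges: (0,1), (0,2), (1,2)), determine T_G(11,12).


T(K_3; x,y) = x^2 + x + y.
T(11,12) = 121 + 11 + 12 = 144.

144


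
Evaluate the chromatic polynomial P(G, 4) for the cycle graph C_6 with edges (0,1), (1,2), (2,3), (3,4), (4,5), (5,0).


P(C_6, k) = (k-1)^6 + (-1)^6*(k-1).
P(4) = (3)^6 + 3
= 729 + 3 = 732.

732


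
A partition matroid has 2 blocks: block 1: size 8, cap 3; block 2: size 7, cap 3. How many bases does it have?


A basis picks exactly ci elements from block i.
Number of bases = product of C(|Si|, ci).
= C(8,3) * C(7,3)
= 56 * 35
= 1960.

1960


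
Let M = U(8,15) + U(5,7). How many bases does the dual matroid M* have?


(M1+M2)* = M1* + M2*.
M1* = U(7,15), bases: C(15,7) = 6435.
M2* = U(2,7), bases: C(7,2) = 21.
|B(M*)| = 6435 * 21 = 135135.

135135


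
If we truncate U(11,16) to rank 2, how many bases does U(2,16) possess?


Truncating U(11,16) to rank 2 gives U(2,16).
Bases of U(2,16) are all 2-element subsets of 16 elements.
Number of bases = C(16,2) = 16! / (2! * 14!) = 120.

120


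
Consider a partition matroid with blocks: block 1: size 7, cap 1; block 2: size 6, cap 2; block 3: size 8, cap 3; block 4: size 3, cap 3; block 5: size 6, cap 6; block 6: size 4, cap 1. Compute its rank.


Rank of a partition matroid = sum of min(|Si|, ci) for each block.
= min(7,1) + min(6,2) + min(8,3) + min(3,3) + min(6,6) + min(4,1)
= 1 + 2 + 3 + 3 + 6 + 1
= 16.

16


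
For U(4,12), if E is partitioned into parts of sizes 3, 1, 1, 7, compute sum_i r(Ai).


r(Ai) = min(|Ai|, 4) for each part.
Sum = min(3,4) + min(1,4) + min(1,4) + min(7,4)
    = 3 + 1 + 1 + 4
    = 9.

9


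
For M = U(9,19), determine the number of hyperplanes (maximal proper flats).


Hyperplanes of U(9,19) are flats of rank 8.
In a uniform matroid, these are exactly the (8)-element subsets.
Count = C(19,8) = 75582.

75582


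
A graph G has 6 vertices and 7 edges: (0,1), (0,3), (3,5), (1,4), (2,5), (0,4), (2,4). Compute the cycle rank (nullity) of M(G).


Cycle rank (nullity) = |E| - r(M) = |E| - (|V| - c).
|E| = 7, |V| = 6, c = 1.
Nullity = 7 - (6 - 1) = 7 - 5 = 2.

2


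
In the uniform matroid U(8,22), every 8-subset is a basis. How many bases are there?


Bases of U(8,22) are all 8-element subsets of the 22-element ground set.
Number of bases = C(22,8).
C(22,8) = 22! / (8! * 14!) = 319770.

319770


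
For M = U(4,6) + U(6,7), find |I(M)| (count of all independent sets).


For a direct sum, |I(M1+M2)| = |I(M1)| * |I(M2)|.
|I(U(4,6))| = sum C(6,k) for k=0..4 = 57.
|I(U(6,7))| = sum C(7,k) for k=0..6 = 127.
Total = 57 * 127 = 7239.

7239


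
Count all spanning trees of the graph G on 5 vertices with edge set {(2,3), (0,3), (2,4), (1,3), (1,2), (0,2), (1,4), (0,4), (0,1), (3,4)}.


By Kirchhoff's matrix tree theorem, the number of spanning trees equals
the determinant of any cofactor of the Laplacian matrix L.
G has 5 vertices and 10 edges.
Computing the (4 x 4) cofactor determinant gives 125.

125


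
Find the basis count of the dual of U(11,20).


The dual of U(r,n) is U(n-r, n) = U(9,20).
Bases of U(9,20) are all (9)-element subsets.
|B(M*)| = (20 choose 9) = 167960.

167960


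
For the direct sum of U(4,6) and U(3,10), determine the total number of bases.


Bases of a direct sum M1 + M2: |B| = |B(M1)| * |B(M2)|.
|B(U(4,6))| = C(6,4) = 15.
|B(U(3,10))| = C(10,3) = 120.
Total bases = 15 * 120 = 1800.

1800


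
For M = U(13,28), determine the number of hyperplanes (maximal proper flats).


Hyperplanes of U(13,28) are flats of rank 12.
In a uniform matroid, these are exactly the (12)-element subsets.
Count = C(28,12) = 28! / (12! * 16!) = 30421755.

30421755


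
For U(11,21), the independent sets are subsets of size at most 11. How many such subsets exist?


Independent sets of U(11,21) are all subsets of size <= 11.
Count = C(21,0) + C(21,1) + C(21,2) + C(21,3) + C(21,4) + C(21,5) + C(21,6) + C(21,7) + C(21,8) + C(21,9) + C(21,10) + C(21,11)
     = 1 + 21 + 210 + 1330 + 5985 + 20349 + 54264 + 116280 + 203490 + 293930 + 352716 + 352716
     = 1401292.

1401292


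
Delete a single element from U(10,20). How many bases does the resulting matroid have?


Deleting e from U(10,20) gives U(10,19) since n > r.
Bases of U(10,19) = C(19,10) = 19! / (10! * 9!) = 92378.

92378


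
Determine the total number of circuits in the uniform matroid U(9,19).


In U(9,19), circuits are the (10)-element subsets.
Any set of 10 elements is dependent, and removing any one element gives
an independent set of size 9, so it is a minimal dependent set.
Number of circuits = C(19,10) = 19! / (10! * 9!) = 92378.

92378


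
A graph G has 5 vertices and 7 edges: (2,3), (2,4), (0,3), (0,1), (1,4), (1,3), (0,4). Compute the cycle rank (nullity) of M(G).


Cycle rank (nullity) = |E| - r(M) = |E| - (|V| - c).
|E| = 7, |V| = 5, c = 1.
Nullity = 7 - (5 - 1) = 7 - 4 = 3.

3


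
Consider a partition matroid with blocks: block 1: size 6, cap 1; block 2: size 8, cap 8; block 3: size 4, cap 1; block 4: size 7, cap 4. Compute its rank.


Rank of a partition matroid = sum of min(|Si|, ci) for each block.
= min(6,1) + min(8,8) + min(4,1) + min(7,4)
= 1 + 8 + 1 + 4
= 14.

14


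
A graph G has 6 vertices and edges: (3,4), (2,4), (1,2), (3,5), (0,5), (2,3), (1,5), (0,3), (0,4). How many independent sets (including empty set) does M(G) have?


An independent set in a graphic matroid is an acyclic edge subset.
G has 6 vertices and 9 edges.
Enumerate all 2^9 = 512 subsets, checking for acyclicity.
Total independent sets = 298.

298


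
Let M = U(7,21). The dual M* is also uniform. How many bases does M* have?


The dual of U(r,n) is U(n-r, n) = U(14,21).
Bases of U(14,21) are all (14)-element subsets.
|B(M*)| = C(21,14) = 21! / (14! * 7!) = 116280.

116280


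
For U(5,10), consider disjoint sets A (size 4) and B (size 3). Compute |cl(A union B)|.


|A union B| = 4 + 3 = 7 (disjoint).
In U(5,10), cl(S) = S if |S| < 5, else cl(S) = E.
Since 7 >= 5, cl(A union B) = E.
|cl(A union B)| = 10.

10


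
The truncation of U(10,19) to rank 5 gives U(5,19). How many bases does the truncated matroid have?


Truncating U(10,19) to rank 5 gives U(5,19).
Bases of U(5,19) are all 5-element subsets of 19 elements.
Number of bases = C(19,5) = 19! / (5! * 14!) = 11628.

11628


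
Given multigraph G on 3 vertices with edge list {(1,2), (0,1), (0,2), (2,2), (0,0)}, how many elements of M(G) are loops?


In a graphic matroid, a loop is a self-loop edge (u,u) with rank 0.
Examining all 5 edges for self-loops...
Self-loops found: (2,2), (0,0)
Number of loops = 2.

2


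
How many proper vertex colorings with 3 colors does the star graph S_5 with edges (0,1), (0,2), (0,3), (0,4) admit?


P(tree, k) = k * (k-1)^(4) for any tree on 5 vertices.
P(3) = 3 * 2^4 = 3 * 16 = 48.

48


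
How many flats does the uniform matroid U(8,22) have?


Flats of U(8,22): every subset of size < 8 is a flat, plus E itself.
Count = C(22,0) + C(22,1) + C(22,2) + C(22,3) + C(22,4) + C(22,5) + C(22,6) + C(22,7) + 1
     = 1 + 22 + 231 + 1540 + 7315 + 26334 + 74613 + 170544 + 1
     = 280601.

280601


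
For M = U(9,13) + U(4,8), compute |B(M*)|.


(M1+M2)* = M1* + M2*.
M1* = U(4,13), bases: C(13,4) = 715.
M2* = U(4,8), bases: C(8,4) = 70.
|B(M*)| = 715 * 70 = 50050.

50050


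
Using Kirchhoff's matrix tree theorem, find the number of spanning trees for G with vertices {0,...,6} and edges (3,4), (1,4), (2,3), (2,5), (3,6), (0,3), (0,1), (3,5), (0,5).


By Kirchhoff's matrix tree theorem, the number of spanning trees equals
the determinant of any cofactor of the Laplacian matrix L.
G has 7 vertices and 9 edges.
Computing the (6 x 6) cofactor determinant gives 29.

29


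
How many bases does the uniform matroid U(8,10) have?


Bases of U(8,10) are all 8-element subsets of the 10-element ground set.
Number of bases = C(10,8).
C(10,8) = 45.

45


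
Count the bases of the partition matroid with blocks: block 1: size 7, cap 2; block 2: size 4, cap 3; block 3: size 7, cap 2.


A basis picks exactly ci elements from block i.
Number of bases = product of C(|Si|, ci).
= C(7,2) * C(4,3) * C(7,2)
= 21 * 4 * 21
= 1764.

1764


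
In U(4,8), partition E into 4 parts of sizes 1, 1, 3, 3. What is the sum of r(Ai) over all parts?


r(Ai) = min(|Ai|, 4) for each part.
Sum = min(1,4) + min(1,4) + min(3,4) + min(3,4)
    = 1 + 1 + 3 + 3
    = 8.

8


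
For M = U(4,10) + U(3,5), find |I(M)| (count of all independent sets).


For a direct sum, |I(M1+M2)| = |I(M1)| * |I(M2)|.
|I(U(4,10))| = sum C(10,k) for k=0..4 = 386.
|I(U(3,5))| = sum C(5,k) for k=0..3 = 26.
Total = 386 * 26 = 10036.

10036


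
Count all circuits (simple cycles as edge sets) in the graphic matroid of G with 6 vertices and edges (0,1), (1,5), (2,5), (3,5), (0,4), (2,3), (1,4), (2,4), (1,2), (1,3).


A circuit in a graphic matroid = edge set of a simple cycle.
G has 6 vertices and 10 edges.
Enumerating all minimal edge subsets forming cycles...
Total circuits found: 18.

18


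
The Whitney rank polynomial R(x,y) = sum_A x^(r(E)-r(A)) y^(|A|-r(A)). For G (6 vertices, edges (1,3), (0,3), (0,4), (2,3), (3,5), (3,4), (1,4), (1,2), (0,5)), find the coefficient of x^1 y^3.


R(x,y) = sum over A in 2^E of x^(r(E)-r(A)) * y^(|A|-r(A)).
G has 6 vertices, 9 edges. r(E) = 5.
Enumerate all 2^9 = 512 subsets.
Count subsets with r(E)-r(A)=1 and |A|-r(A)=3: 2.

2


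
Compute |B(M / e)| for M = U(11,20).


Contracting e from U(11,20) gives U(10,19).
Bases of U(10,19) = C(19,10) = 19! / (10! * 9!) = 92378.

92378


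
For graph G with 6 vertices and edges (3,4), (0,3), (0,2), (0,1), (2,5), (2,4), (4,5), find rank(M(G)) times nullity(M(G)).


r(M) = |V| - c = 6 - 1 = 5.
nullity = |E| - r(M) = 7 - 5 = 2.
Product = 5 * 2 = 10.

10


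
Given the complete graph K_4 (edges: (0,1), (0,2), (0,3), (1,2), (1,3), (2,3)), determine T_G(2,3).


T(K_4; x,y) = x^3 + 3x^2 + 4xy + 2x + y^3 + 3y^2 + 2y.
Substituting x=2, y=3:
= 8 + 12 + 24 + 4 + 27 + 27 + 6
= 108.

108


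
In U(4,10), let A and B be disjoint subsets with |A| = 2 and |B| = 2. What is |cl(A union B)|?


|A union B| = 2 + 2 = 4 (disjoint).
In U(4,10), cl(S) = S if |S| < 4, else cl(S) = E.
Since 4 >= 4, cl(A union B) = E.
|cl(A union B)| = 10.

10


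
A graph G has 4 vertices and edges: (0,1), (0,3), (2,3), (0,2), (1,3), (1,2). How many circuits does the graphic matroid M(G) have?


A circuit in a graphic matroid = edge set of a simple cycle.
G has 4 vertices and 6 edges.
Enumerating all minimal edge subsets forming cycles...
Total circuits found: 7.

7


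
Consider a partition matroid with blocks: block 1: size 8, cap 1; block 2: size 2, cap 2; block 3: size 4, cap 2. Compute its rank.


Rank of a partition matroid = sum of min(|Si|, ci) for each block.
= min(8,1) + min(2,2) + min(4,2)
= 1 + 2 + 2
= 5.

5


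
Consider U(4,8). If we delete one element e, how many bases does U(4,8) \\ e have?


Deleting e from U(4,8) gives U(4,7) since n > r.
Bases of U(4,7) = C(7,4) = (7 * 6 * 5 * 4) / (1 * 2 * 3 * 4) = 35.

35


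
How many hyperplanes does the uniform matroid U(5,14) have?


Hyperplanes of U(5,14) are flats of rank 4.
In a uniform matroid, these are exactly the (4)-element subsets.
Count = C(14,4) = 14! / (4! * 10!) = 1001.

1001


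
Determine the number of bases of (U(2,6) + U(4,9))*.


(M1+M2)* = M1* + M2*.
M1* = U(4,6), bases: C(6,4) = 15.
M2* = U(5,9), bases: C(9,5) = 126.
|B(M*)| = 15 * 126 = 1890.

1890


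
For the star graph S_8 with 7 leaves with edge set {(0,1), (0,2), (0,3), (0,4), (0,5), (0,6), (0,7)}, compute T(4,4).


A star on 8 vertices is a tree with 7 edges.
T(x,y) = x^(7) for any tree.
T(4,4) = 4^7 = 16384.

16384


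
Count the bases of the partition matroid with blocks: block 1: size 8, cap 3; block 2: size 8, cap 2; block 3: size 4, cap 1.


A basis picks exactly ci elements from block i.
Number of bases = product of C(|Si|, ci).
= C(8,3) * C(8,2) * C(4,1)
= 56 * 28 * 4
= 6272.

6272


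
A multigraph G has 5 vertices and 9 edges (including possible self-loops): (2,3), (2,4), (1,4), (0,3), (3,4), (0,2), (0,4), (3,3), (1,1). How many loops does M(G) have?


In a graphic matroid, a loop is a self-loop edge (u,u) with rank 0.
Examining all 9 edges for self-loops...
Self-loops found: (3,3), (1,1)
Number of loops = 2.

2


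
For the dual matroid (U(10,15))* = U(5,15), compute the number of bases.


The dual of U(r,n) is U(n-r, n) = U(5,15).
Bases of U(5,15) are all (5)-element subsets.
|B(M*)| = C(15,5) = 3003.

3003


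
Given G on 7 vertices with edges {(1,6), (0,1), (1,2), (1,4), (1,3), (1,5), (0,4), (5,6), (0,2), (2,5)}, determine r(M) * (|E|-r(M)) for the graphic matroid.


r(M) = |V| - c = 7 - 1 = 6.
nullity = |E| - r(M) = 10 - 6 = 4.
Product = 6 * 4 = 24.

24


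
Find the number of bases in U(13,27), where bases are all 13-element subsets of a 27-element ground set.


Bases of U(13,27) are all 13-element subsets of the 27-element ground set.
Number of bases = C(27,13).
C(27,13) = 27! / (13! * 14!) = 20058300.

20058300
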